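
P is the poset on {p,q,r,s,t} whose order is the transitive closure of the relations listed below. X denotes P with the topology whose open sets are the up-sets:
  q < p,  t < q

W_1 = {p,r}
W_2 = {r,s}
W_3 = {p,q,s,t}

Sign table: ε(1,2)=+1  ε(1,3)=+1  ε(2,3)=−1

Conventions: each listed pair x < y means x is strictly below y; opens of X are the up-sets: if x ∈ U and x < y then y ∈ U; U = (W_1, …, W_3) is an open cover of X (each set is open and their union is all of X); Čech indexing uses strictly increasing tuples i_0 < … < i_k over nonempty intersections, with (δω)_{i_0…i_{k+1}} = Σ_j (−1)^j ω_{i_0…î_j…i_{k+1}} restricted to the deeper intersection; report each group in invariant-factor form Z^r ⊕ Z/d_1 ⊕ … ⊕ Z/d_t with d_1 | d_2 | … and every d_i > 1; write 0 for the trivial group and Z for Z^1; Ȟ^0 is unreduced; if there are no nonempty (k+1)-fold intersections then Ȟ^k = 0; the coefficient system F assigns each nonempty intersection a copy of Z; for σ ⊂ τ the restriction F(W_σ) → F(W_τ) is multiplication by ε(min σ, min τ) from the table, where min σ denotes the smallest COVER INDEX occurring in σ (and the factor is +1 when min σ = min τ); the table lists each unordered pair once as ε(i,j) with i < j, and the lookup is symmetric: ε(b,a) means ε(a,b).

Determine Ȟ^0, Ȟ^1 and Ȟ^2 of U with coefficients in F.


Ȟ^0(U;F) ≅ 0; Ȟ^1(U;F) ≅ Z/2; Ȟ^2(U;F) ≅ 0

nerve of the cover:
  W12={r} W13={p} W23={s}
C dims 3,3; δ0: rk 3, SNF 1^2·2
Ȟ^0 = (3 − 3) − 0 = 0, so Ȟ^0 ≅ 0
Ȟ^1 = (3 − 0) − 3 = 0 plus torsion [2], so Ȟ^1 ≅ Z/2
Ȟ^2 = (0 − 0) − 0 = 0, so Ȟ^2 ≅ 0


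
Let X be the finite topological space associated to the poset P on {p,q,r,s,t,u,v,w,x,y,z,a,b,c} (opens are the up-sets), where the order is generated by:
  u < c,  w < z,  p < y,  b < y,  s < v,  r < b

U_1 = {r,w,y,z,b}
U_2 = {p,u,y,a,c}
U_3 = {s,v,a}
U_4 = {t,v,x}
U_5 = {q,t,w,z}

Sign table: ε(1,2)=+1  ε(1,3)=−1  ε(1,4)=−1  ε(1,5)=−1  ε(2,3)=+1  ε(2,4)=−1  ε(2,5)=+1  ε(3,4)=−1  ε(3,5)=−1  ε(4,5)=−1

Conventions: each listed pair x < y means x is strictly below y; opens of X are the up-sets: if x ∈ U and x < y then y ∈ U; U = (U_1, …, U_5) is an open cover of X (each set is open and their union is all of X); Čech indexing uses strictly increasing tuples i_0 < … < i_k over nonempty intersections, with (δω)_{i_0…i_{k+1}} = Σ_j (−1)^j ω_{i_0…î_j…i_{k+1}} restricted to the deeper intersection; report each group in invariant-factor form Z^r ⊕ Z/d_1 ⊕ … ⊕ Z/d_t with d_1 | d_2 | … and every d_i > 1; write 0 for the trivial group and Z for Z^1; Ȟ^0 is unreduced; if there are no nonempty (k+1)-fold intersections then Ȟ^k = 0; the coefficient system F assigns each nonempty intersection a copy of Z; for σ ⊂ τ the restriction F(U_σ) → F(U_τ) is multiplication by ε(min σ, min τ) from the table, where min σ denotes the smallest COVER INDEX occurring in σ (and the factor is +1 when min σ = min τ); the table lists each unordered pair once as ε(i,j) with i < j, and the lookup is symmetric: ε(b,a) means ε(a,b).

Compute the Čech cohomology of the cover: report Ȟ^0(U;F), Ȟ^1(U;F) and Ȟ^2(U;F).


nerve simplices:
  U12={y} U15={w,z} U23={a} U34={v} U45={t}
C dims 5,5; δ0: rk 5, SNF 1^4·2
degree 0: 5−5−0 = 0 → Ȟ^0 ≅ 0
degree 1: 5−0−5 = 0 plus torsion [2] → Ȟ^1 ≅ Z/2
degree 2: 0−0−0 = 0 → Ȟ^2 ≅ 0

Ȟ^0 = 0; Ȟ^1 = Z/2; Ȟ^2 = 0


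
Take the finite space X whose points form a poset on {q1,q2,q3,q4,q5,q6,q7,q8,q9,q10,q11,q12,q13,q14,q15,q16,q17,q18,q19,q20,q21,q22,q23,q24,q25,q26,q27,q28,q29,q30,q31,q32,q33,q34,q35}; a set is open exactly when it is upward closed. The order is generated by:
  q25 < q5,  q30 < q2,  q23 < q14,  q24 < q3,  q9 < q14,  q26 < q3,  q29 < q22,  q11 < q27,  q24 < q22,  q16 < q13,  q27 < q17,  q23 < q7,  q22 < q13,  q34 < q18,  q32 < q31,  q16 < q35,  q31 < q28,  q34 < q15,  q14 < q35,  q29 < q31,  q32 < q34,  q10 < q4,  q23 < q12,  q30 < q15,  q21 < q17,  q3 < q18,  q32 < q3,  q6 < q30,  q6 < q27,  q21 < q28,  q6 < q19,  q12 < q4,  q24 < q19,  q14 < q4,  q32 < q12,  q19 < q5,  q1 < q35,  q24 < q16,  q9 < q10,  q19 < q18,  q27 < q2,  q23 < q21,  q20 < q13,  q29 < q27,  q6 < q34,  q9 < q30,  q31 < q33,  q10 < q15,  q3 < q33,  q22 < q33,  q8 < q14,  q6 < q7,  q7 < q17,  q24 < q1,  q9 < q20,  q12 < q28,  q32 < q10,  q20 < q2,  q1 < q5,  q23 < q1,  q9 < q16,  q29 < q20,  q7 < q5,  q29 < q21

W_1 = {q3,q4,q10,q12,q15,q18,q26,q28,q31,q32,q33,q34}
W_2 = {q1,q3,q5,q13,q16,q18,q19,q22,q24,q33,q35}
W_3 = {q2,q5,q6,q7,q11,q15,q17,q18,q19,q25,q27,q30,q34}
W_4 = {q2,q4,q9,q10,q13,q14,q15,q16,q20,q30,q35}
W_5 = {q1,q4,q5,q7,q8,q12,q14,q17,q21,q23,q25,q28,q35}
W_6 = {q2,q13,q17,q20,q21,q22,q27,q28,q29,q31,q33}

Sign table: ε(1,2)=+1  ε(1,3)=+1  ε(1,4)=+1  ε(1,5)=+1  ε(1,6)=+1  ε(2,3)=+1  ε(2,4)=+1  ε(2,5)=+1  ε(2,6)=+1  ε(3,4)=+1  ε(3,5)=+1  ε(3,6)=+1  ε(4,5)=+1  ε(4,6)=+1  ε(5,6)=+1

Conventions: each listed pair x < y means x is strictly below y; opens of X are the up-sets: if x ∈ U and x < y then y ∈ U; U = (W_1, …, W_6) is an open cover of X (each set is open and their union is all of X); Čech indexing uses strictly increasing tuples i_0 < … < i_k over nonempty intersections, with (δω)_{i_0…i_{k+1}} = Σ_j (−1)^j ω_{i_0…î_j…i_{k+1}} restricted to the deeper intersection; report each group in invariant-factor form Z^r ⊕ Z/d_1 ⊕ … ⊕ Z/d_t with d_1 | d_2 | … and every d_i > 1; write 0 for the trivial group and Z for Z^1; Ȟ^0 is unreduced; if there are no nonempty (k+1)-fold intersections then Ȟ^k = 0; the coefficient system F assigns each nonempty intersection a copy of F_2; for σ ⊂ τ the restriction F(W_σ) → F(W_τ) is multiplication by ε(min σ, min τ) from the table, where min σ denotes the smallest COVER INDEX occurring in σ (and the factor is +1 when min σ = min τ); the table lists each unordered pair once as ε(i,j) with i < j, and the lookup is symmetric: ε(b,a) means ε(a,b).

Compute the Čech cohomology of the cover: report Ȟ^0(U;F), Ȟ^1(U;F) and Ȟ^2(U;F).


nerve simplices:
  W12={q3,q18,q33} W13={q15,q18,q34} W14={q4,q10,q15} W15={q4,q12,q28} W16={q28,q31,q33} W23={q5,q18,q19} W24={q13,q16,q35} W25={q1,q5,q35} W26={q13,q22,q33} W34={q2,q15,q30} W35={q5,q7,q17,q25} W36={q2,q17,q27} W45={q4,q14,q35} W46={q2,q13,q20} W56={q17,q21,q28}
  W123={q18} W126={q33} W134={q15} W145={q4} W156={q28} W235={q5} W245={q35} W246={q13} W346={q2} W356={q17}
C dims 6,15,10; δ0: rk_F2 5; δ1: rk_F2 9
degree 0: 6−5−0 = 1 → Ȟ^0 ≅ Z/2
degree 1: 15−9−5 = 1 → Ȟ^1 ≅ Z/2
degree 2: 10−0−9 = 1 → Ȟ^2 ≅ Z/2

Ȟ^0 = Z/2; Ȟ^1 = Z/2; Ȟ^2 = Z/2


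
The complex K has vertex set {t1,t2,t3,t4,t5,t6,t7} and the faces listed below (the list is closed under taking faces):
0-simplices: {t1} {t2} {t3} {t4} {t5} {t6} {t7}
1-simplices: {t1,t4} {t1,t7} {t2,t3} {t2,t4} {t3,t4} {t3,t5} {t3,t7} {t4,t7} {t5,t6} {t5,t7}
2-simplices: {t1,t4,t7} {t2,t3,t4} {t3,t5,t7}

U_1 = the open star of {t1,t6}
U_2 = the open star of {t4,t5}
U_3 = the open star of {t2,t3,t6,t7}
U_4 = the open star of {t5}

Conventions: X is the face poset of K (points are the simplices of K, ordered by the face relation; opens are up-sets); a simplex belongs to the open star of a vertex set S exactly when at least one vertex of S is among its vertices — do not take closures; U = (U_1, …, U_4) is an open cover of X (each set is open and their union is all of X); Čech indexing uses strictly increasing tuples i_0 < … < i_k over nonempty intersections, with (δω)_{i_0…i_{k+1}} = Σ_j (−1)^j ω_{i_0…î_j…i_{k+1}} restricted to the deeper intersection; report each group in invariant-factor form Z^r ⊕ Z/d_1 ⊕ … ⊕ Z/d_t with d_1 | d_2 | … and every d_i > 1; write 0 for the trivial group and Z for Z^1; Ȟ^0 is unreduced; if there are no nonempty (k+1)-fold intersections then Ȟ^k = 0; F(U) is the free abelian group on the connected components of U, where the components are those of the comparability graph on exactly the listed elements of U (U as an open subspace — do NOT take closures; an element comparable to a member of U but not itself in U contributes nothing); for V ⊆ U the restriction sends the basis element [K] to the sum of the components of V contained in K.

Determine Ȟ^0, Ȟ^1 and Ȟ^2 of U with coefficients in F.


intersection data:
  U1={{t1},{t6},{t1,t4},{t1,t7},{t5,t6},{t1,t4,t7}} U2={{t4},{t5},{t1,t4},{t2,t4},{t3,t4},{t3,t5},{t4,t7},{t5,t6},{t5,t7},{t1,t4,t7},{t2,t3,t4},{t3,t5,t7}} U3={{t2},{t3},{t6},{t7},{t1,t7},{t2,t3},{t2,t4},{t3,t4},{t3,t5},{t3,t7},{t4,t7},{t5,t6},{t5,t7},{t1,t4,t7},{t2,t3,t4},{t3,t5,t7}} U4={{t5},{t3,t5},{t5,t6},{t5,t7},{t3,t5,t7}}
  U12={{t1,t4},{t5,t6},{t1,t4,t7}} U13={{t6},{t1,t7},{t5,t6},{t1,t4,t7}} U14={{t5,t6}} U23={{t2,t4},{t3,t4},{t3,t5},{t4,t7},{t5,t6},{t5,t7},{t1,t4,t7},{t2,t3,t4},{t3,t5,t7}} U24={{t5},{t3,t5},{t5,t6},{t5,t7},{t3,t5,t7}} U34={{t3,t5},{t5,t6},{t5,t7},{t3,t5,t7}}
  U123={{t5,t6},{t1,t4,t7}} U124={{t5,t6}} U134={{t5,t6}} U234={{t3,t5},{t5,t6},{t5,t7},{t3,t5,t7}}
  U1234={{t5,t6}}
components per intersection:
  U1: {{t1},{t1,t4},{t1,t7},{t1,t4,t7}} {{t6},{t5,t6}}
  U2: {{t4},{t1,t4},{t2,t4},{t3,t4},{t4,t7},{t1,t4,t7},{t2,t3,t4}} {{t5},{t3,t5},{t5,t6},{t5,t7},{t3,t5,t7}}
  U3: {{t2},{t3},{t7},{t1,t7},{t2,t3},{t2,t4},{t3,t4},{t3,t5},{t3,t7},{t4,t7},{t5,t7},{t1,t4,t7},{t2,t3,t4},{t3,t5,t7}} {{t6},{t5,t6}}
  U4: {{t5},{t3,t5},{t5,t6},{t5,t7},{t3,t5,t7}}
  U12: {{t1,t4},{t1,t4,t7}} {{t5,t6}}
  U13: {{t6},{t5,t6}} {{t1,t7},{t1,t4,t7}}
  U14: {{t5,t6}}
  U23: {{t2,t4},{t3,t4},{t2,t3,t4}} {{t3,t5},{t5,t7},{t3,t5,t7}} {{t4,t7},{t1,t4,t7}} {{t5,t6}}
  U24: {{t5},{t3,t5},{t5,t6},{t5,t7},{t3,t5,t7}}
  U34: {{t3,t5},{t5,t7},{t3,t5,t7}} {{t5,t6}}
  U123: {{t5,t6}} {{t1,t4,t7}}
  U124: {{t5,t6}}
  U134: {{t5,t6}}
  U234: {{t3,t5},{t5,t7},{t3,t5,t7}} {{t5,t6}}
  U1234: {{t5,t6}}
C dims 7,12,6,1; δ0: rk 6, SNF 1^6; δ1: rk 5, SNF 1^5; δ2: rk 1, SNF 1^1
Ȟ^0 = (7 − 6) − 0 = 1, so Ȟ^0 ≅ Z
Ȟ^1 = (12 − 5) − 6 = 1, so Ȟ^1 ≅ Z
Ȟ^2 = (6 − 1) − 5 = 0, so Ȟ^2 ≅ 0

Ȟ^0 = Z, Ȟ^1 = Z, Ȟ^2 = 0


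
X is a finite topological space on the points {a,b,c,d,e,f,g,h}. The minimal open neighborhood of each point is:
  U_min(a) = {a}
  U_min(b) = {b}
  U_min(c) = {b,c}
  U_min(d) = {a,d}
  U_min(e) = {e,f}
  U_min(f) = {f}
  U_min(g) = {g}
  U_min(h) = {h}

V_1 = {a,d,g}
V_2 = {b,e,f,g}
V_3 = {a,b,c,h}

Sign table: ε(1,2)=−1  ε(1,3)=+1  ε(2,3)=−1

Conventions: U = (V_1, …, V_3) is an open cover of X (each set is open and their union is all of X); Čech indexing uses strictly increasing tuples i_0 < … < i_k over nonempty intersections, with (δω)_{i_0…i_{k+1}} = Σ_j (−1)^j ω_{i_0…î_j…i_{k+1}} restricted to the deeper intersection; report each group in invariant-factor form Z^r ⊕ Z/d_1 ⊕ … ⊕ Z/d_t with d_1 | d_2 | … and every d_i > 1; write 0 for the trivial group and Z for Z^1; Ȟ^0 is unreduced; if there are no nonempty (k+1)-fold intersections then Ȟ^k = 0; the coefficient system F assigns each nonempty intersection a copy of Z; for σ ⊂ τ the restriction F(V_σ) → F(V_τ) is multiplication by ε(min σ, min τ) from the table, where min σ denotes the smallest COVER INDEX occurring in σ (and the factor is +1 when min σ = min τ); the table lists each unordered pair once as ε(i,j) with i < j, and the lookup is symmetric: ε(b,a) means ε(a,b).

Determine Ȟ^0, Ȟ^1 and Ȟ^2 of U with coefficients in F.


nerve simplices:
  V12={g} V13={a} V23={b}
C dims 3,3; δ0: rk 2, SNF 1^2
degree 0: 3−2−0 = 1 → Ȟ^0 ≅ Z
degree 1: 3−0−2 = 1 → Ȟ^1 ≅ Z
degree 2: 0−0−0 = 0 → Ȟ^2 ≅ 0

Ȟ^0 = Z,  Ȟ^1 = Z,  Ȟ^2 = 0


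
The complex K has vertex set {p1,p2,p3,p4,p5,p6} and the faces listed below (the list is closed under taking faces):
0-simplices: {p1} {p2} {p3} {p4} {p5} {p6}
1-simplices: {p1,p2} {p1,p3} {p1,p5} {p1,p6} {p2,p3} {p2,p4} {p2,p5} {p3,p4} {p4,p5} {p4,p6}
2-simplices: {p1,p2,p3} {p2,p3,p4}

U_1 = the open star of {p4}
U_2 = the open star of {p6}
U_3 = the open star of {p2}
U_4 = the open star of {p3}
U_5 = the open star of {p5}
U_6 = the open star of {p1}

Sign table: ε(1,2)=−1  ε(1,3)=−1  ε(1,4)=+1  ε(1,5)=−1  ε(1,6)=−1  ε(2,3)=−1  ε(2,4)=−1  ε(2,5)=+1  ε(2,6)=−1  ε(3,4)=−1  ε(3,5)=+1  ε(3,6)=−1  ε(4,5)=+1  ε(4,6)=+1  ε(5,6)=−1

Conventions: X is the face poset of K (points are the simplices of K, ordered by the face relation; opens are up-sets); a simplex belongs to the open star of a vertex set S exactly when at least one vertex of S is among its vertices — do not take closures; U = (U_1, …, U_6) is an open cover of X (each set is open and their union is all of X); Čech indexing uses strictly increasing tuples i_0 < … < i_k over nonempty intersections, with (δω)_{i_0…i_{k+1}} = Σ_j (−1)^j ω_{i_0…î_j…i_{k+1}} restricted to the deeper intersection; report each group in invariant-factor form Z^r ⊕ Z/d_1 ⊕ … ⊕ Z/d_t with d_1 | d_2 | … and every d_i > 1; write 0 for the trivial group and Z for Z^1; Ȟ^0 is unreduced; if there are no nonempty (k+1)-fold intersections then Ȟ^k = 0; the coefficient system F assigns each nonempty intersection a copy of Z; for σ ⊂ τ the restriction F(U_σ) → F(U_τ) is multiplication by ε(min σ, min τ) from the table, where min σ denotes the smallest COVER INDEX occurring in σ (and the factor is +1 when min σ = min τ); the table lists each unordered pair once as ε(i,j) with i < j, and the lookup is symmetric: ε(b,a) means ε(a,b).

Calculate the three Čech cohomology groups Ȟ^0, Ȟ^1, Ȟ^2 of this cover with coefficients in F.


Ȟ^0 ≅ Z,  Ȟ^1 ≅ Z^3,  Ȟ^2 ≅ 0

cover nerve:
  U1={{p4},{p2,p4},{p3,p4},{p4,p5},{p4,p6},{p2,p3,p4}} U2={{p6},{p1,p6},{p4,p6}} U3={{p2},{p1,p2},{p2,p3},{p2,p4},{p2,p5},{p1,p2,p3},{p2,p3,p4}} U4={{p3},{p1,p3},{p2,p3},{p3,p4},{p1,p2,p3},{p2,p3,p4}} U5={{p5},{p1,p5},{p2,p5},{p4,p5}} U6={{p1},{p1,p2},{p1,p3},{p1,p5},{p1,p6},{p1,p2,p3}}
  U12={{p4,p6}} U13={{p2,p4},{p2,p3,p4}} U14={{p3,p4},{p2,p3,p4}} U15={{p4,p5}} U26={{p1,p6}} U34={{p2,p3},{p1,p2,p3},{p2,p3,p4}} U35={{p2,p5}} U36={{p1,p2},{p1,p2,p3}} U46={{p1,p3},{p1,p2,p3}} U56={{p1,p5}}
  U134={{p2,p3,p4}} U346={{p1,p2,p3}}
C dims 6,10,2; δ0: rk 5, SNF 1^5; δ1: rk 2, SNF 1^2
Ȟ^0: (6−5)−0=1 ⇒ Z
Ȟ^1: (10−2)−5=3 ⇒ Z^3
Ȟ^2: (2−0)−2=0 ⇒ 0


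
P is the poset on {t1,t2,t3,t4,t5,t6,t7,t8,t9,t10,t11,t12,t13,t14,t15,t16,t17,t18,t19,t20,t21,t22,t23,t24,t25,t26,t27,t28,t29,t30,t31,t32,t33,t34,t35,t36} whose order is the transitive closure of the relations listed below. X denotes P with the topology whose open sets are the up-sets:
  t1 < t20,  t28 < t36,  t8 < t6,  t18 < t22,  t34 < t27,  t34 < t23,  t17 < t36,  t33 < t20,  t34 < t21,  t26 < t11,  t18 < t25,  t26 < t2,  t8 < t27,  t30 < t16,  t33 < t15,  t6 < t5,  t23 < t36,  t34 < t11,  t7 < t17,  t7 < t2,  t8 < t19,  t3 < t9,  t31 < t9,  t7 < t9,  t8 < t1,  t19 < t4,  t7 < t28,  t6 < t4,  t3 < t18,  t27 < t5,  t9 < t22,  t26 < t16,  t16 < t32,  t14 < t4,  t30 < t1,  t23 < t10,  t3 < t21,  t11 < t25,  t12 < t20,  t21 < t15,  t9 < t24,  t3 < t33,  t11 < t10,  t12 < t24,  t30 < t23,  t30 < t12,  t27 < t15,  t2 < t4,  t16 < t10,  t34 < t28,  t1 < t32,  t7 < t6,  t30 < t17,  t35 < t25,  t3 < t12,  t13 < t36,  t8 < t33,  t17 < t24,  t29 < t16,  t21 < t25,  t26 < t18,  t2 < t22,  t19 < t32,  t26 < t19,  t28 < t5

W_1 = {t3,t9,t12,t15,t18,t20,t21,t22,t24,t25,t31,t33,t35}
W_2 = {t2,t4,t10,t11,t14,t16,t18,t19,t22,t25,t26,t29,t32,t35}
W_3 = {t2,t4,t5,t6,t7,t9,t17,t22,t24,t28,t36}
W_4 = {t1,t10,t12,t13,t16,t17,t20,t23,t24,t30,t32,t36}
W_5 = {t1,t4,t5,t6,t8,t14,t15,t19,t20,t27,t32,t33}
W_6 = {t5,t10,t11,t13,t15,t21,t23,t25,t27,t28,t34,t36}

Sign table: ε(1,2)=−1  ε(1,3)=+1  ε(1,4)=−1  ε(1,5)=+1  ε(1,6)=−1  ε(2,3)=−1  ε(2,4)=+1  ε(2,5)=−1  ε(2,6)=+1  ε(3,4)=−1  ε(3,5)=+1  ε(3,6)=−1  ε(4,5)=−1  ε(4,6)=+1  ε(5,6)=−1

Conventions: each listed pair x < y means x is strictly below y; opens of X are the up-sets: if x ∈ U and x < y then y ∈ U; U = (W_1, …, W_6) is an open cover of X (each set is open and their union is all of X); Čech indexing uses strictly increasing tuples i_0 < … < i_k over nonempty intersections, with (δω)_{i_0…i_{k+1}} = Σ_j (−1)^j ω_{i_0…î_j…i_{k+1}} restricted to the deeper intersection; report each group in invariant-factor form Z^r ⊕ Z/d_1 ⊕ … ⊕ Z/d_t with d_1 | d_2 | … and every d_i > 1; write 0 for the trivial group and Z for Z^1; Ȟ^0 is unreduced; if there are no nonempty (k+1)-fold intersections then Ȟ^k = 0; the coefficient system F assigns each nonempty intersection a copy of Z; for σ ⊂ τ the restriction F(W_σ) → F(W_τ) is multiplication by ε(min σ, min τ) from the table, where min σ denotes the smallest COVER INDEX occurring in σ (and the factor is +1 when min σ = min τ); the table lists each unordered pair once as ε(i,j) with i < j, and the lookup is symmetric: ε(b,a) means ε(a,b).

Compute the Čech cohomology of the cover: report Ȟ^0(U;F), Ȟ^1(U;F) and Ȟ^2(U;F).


nerve simplices:
  W12={t18,t22,t25,t35} W13={t9,t22,t24} W14={t12,t20,t24} W15={t15,t20,t33} W16={t15,t21,t25} W23={t2,t4,t22} W24={t10,t16,t32} W25={t4,t14,t19,t32} W26={t10,t11,t25} W34={t17,t24,t36} W35={t4,t5,t6} W36={t5,t28,t36} W45={t1,t20,t32} W46={t10,t13,t23,t36} W56={t5,t15,t27}
  W123={t22} W126={t25} W134={t24} W145={t20} W156={t15} W235={t4} W245={t32} W246={t10} W346={t36} W356={t5}
C dims 6,15,10; δ0: rk 5, SNF 1^5; δ1: rk 10, SNF 1^9·2
degree 0: 6−5−0 = 1 → Ȟ^0 ≅ Z
degree 1: 15−10−5 = 0 → Ȟ^1 ≅ 0
degree 2: 10−0−10 = 0 plus torsion [2] → Ȟ^2 ≅ Z/2

Ȟ^0 = Z, Ȟ^1 = 0 and Ȟ^2 = Z/2


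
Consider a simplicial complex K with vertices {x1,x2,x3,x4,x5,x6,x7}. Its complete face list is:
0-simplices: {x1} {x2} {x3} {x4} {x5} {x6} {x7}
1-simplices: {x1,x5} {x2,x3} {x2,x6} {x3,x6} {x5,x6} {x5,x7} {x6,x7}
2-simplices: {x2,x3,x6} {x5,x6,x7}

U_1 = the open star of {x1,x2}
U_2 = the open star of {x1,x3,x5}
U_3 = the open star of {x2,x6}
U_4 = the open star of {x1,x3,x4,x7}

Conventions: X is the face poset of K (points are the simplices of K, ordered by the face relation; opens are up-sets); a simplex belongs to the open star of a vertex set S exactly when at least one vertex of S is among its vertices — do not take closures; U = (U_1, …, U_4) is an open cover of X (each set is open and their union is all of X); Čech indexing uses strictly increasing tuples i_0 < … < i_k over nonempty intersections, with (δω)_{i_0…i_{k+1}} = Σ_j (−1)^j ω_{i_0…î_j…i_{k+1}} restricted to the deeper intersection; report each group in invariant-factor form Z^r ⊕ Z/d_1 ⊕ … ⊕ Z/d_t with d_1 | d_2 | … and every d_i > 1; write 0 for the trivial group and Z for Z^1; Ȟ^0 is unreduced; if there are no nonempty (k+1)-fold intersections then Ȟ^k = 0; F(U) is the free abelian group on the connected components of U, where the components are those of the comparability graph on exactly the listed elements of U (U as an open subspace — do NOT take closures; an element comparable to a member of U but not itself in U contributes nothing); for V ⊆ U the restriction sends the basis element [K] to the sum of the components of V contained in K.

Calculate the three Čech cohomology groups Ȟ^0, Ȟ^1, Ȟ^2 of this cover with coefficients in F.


nerve of the cover:
  U1={{x1},{x2},{x1,x5},{x2,x3},{x2,x6},{x2,x3,x6}} U2={{x1},{x3},{x5},{x1,x5},{x2,x3},{x3,x6},{x5,x6},{x5,x7},{x2,x3,x6},{x5,x6,x7}} U3={{x2},{x6},{x2,x3},{x2,x6},{x3,x6},{x5,x6},{x6,x7},{x2,x3,x6},{x5,x6,x7}} U4={{x1},{x3},{x4},{x7},{x1,x5},{x2,x3},{x3,x6},{x5,x7},{x6,x7},{x2,x3,x6},{x5,x6,x7}}
  U12={{x1},{x1,x5},{x2,x3},{x2,x3,x6}} U13={{x2},{x2,x3},{x2,x6},{x2,x3,x6}} U14={{x1},{x1,x5},{x2,x3},{x2,x3,x6}} U23={{x2,x3},{x3,x6},{x5,x6},{x2,x3,x6},{x5,x6,x7}} U24={{x1},{x3},{x1,x5},{x2,x3},{x3,x6},{x5,x7},{x2,x3,x6},{x5,x6,x7}} U34={{x2,x3},{x3,x6},{x6,x7},{x2,x3,x6},{x5,x6,x7}}
  U123={{x2,x3},{x2,x3,x6}} U124={{x1},{x1,x5},{x2,x3},{x2,x3,x6}} U134={{x2,x3},{x2,x3,x6}} U234={{x2,x3},{x3,x6},{x2,x3,x6},{x5,x6,x7}}
  U1234={{x2,x3},{x2,x3,x6}}
components per intersection:
  U1: {{x1},{x1,x5}} {{x2},{x2,x3},{x2,x6},{x2,x3,x6}}
  U2: {{x1},{x5},{x1,x5},{x5,x6},{x5,x7},{x5,x6,x7}} {{x3},{x2,x3},{x3,x6},{x2,x3,x6}}
  U3: {{x2},{x6},{x2,x3},{x2,x6},{x3,x6},{x5,x6},{x6,x7},{x2,x3,x6},{x5,x6,x7}}
  U4: {{x1},{x1,x5}} {{x3},{x2,x3},{x3,x6},{x2,x3,x6}} {{x4}} {{x7},{x5,x7},{x6,x7},{x5,x6,x7}}
  U12: {{x1},{x1,x5}} {{x2,x3},{x2,x3,x6}}
  U13: {{x2},{x2,x3},{x2,x6},{x2,x3,x6}}
  U14: {{x1},{x1,x5}} {{x2,x3},{x2,x3,x6}}
  U23: {{x2,x3},{x3,x6},{x2,x3,x6}} {{x5,x6},{x5,x6,x7}}
  U24: {{x1},{x1,x5}} {{x3},{x2,x3},{x3,x6},{x2,x3,x6}} {{x5,x7},{x5,x6,x7}}
  U34: {{x2,x3},{x3,x6},{x2,x3,x6}} {{x6,x7},{x5,x6,x7}}
  U123: {{x2,x3},{x2,x3,x6}}
  U124: {{x1},{x1,x5}} {{x2,x3},{x2,x3,x6}}
  U134: {{x2,x3},{x2,x3,x6}}
  U234: {{x2,x3},{x3,x6},{x2,x3,x6}} {{x5,x6,x7}}
  U1234: {{x2,x3},{x2,x3,x6}}
C dims 9,12,6,1; δ0: rk 7, SNF 1^7; δ1: rk 5, SNF 1^5; δ2: rk 1, SNF 1^1
Ȟ^0 = (9 − 7) − 0 = 2, so Ȟ^0 ≅ Z^2
Ȟ^1 = (12 − 5) − 7 = 0, so Ȟ^1 ≅ 0
Ȟ^2 = (6 − 1) − 5 = 0, so Ȟ^2 ≅ 0

Ȟ^0 = Z^2, Ȟ^1 = 0, Ȟ^2 = 0


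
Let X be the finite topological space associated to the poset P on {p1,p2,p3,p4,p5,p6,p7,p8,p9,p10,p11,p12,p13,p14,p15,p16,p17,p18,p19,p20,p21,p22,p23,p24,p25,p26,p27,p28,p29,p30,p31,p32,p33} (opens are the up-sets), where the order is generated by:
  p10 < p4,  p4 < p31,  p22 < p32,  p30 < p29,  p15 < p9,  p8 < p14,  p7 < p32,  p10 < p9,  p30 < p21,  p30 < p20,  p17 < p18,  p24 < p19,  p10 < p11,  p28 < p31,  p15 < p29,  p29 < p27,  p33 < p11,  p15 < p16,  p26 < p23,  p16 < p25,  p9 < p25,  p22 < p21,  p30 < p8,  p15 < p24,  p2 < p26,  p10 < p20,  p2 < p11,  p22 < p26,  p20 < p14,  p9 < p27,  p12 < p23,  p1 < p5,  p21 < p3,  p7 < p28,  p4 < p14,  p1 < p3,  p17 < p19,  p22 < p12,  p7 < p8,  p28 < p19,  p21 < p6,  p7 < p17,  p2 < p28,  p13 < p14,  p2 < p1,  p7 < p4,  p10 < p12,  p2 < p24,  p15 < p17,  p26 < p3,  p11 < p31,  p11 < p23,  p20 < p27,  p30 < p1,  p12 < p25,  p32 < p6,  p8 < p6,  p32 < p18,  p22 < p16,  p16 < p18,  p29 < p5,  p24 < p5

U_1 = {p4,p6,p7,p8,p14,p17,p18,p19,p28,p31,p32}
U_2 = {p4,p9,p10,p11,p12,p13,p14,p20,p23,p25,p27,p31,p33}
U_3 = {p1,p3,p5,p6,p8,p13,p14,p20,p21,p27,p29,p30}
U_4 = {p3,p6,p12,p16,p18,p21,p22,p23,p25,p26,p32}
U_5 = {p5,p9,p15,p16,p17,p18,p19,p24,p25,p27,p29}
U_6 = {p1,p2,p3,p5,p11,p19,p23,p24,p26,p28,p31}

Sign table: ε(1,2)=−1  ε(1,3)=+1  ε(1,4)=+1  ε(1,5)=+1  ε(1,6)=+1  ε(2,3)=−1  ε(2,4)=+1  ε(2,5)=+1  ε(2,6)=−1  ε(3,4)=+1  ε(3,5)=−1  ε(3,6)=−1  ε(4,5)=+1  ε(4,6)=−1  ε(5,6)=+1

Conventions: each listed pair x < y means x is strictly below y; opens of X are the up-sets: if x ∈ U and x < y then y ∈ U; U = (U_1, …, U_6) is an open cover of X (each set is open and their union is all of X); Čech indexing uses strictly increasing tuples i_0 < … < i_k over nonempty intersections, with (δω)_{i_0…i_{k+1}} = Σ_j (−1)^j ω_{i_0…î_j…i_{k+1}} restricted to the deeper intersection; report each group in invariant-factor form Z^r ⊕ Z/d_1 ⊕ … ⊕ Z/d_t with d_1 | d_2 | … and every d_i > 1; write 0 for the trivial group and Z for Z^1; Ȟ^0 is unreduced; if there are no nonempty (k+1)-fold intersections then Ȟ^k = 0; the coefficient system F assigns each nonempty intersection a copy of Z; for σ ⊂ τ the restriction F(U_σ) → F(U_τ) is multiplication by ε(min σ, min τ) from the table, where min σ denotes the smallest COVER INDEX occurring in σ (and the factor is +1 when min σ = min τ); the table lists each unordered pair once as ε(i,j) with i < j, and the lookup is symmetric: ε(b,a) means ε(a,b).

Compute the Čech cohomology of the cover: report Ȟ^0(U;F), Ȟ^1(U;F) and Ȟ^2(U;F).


nonempty intersections:
  U12={p4,p14,p31} U13={p6,p8,p14} U14={p6,p18,p32} U15={p17,p18,p19} U16={p19,p28,p31} U23={p13,p14,p20,p27} U24={p12,p23,p25} U25={p9,p25,p27} U26={p11,p23,p31} U34={p3,p6,p21} U35={p5,p27,p29} U36={p1,p3,p5} U45={p16,p18,p25} U46={p3,p23,p26} U56={p5,p19,p24}
  U123={p14} U126={p31} U134={p6} U145={p18} U156={p19} U235={p27} U245={p25} U246={p23} U346={p3} U356={p5}
C dims 6,15,10; δ0: rk 6, SNF 1^5·2; δ1: rk 9, SNF 1^9
Ȟ^0: (6−6)−0=0 ⇒ 0
Ȟ^1: (15−9)−6=0 plus torsion [2] ⇒ Z/2
Ȟ^2: (10−0)−9=1 ⇒ Z

Ȟ^0(U;F) ≅ 0,  Ȟ^1(U;F) ≅ Z/2,  Ȟ^2(U;F) ≅ Z


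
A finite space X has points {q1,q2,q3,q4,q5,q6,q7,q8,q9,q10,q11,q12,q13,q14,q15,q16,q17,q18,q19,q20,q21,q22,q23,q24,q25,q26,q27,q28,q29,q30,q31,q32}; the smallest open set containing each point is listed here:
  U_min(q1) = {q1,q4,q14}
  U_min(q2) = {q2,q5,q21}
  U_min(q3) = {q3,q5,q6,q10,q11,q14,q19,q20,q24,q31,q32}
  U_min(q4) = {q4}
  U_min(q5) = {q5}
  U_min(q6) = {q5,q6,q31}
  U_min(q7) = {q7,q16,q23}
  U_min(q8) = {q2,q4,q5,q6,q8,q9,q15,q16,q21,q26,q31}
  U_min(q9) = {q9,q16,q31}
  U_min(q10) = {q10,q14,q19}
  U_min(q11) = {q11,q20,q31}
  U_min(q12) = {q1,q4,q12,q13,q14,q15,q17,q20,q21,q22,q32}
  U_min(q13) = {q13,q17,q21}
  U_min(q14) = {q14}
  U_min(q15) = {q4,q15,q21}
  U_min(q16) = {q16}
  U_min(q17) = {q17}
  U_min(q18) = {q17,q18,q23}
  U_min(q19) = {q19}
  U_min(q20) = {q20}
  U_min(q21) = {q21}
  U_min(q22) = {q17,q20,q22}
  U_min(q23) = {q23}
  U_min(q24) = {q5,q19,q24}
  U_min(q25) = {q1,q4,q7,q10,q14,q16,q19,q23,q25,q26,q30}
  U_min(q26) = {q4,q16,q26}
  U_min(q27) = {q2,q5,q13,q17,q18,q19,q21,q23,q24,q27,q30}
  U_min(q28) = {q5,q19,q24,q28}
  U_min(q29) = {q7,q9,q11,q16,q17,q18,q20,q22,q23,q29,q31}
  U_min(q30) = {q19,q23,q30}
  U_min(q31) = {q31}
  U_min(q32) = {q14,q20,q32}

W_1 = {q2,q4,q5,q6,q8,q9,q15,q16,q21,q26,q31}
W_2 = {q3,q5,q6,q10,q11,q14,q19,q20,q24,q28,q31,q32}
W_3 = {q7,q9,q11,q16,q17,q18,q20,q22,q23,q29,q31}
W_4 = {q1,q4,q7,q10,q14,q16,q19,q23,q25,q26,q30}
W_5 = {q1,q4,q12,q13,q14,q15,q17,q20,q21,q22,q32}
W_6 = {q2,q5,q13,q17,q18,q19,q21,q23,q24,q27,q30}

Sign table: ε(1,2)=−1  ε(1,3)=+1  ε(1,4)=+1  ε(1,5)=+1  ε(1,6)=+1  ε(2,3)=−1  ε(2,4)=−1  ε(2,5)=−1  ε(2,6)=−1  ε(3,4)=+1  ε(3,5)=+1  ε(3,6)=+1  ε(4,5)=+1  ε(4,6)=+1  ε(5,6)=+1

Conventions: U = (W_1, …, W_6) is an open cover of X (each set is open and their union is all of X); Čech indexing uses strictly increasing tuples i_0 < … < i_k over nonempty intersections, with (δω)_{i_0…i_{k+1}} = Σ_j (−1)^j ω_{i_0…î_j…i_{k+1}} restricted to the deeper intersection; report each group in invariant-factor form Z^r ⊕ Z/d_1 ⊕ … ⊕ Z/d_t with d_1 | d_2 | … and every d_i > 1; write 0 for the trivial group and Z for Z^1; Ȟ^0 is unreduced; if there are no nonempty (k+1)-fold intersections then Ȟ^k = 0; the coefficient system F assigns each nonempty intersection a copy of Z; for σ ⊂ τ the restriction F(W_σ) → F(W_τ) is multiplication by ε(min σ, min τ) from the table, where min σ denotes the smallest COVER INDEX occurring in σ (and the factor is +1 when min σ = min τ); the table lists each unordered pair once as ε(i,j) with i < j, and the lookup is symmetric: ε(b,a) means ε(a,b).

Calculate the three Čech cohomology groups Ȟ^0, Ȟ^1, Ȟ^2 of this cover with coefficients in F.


nerve simplices:
  W12={q5,q6,q31} W13={q9,q16,q31} W14={q4,q16,q26} W15={q4,q15,q21} W16={q2,q5,q21} W23={q11,q20,q31} W24={q10,q14,q19} W25={q14,q20,q32} W26={q5,q19,q24} W34={q7,q16,q23} W35={q17,q20,q22} W36={q17,q18,q23} W45={q1,q4,q14} W46={q19,q23,q30} W56={q13,q17,q21}
  W123={q31} W126={q5} W134={q16} W145={q4} W156={q21} W235={q20} W245={q14} W246={q19} W346={q23} W356={q17}
C dims 6,15,10; δ0: rk 5, SNF 1^5; δ1: rk 10, SNF 1^9·2
degree 0: 6−5−0 = 1 → Ȟ^0 ≅ Z
degree 1: 15−10−5 = 0 → Ȟ^1 ≅ 0
degree 2: 10−0−10 = 0 plus torsion [2] → Ȟ^2 ≅ Z/2

Ȟ^0 = Z,  Ȟ^1 = 0,  Ȟ^2 = Z/2


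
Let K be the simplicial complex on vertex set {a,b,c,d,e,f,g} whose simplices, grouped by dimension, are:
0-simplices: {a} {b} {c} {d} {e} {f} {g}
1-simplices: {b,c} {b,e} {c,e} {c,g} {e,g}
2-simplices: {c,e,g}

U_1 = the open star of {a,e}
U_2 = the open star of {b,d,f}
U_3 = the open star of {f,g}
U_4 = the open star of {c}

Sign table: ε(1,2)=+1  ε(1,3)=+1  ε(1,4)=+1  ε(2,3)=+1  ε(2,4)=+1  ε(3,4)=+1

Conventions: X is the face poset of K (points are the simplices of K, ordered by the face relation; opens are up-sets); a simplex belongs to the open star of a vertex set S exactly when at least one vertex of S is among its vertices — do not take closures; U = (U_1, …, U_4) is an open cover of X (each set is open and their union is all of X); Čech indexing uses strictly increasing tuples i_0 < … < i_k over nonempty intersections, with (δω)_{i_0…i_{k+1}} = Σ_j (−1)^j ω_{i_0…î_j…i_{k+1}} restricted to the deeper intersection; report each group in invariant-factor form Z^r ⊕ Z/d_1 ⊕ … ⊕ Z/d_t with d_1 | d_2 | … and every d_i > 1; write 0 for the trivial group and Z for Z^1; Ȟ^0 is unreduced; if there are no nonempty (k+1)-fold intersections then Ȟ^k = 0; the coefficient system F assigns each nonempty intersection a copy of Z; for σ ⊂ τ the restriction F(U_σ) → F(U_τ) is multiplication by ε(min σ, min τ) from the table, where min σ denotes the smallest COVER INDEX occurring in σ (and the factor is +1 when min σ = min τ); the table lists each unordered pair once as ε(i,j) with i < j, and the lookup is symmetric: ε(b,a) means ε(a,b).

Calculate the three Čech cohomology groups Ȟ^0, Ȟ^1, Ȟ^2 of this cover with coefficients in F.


Ȟ^0 = Z, Ȟ^1 = Z^2, Ȟ^2 = 0

cover nerve:
  U1={{a},{e},{b,e},{c,e},{e,g},{c,e,g}} U2={{b},{d},{f},{b,c},{b,e}} U3={{f},{g},{c,g},{e,g},{c,e,g}} U4={{c},{b,c},{c,e},{c,g},{c,e,g}}
  U12={{b,e}} U13={{e,g},{c,e,g}} U14={{c,e},{c,e,g}} U23={{f}} U24={{b,c}} U34={{c,g},{c,e,g}}
  U134={{c,e,g}}
C dims 4,6,1; δ0: rk 3, SNF 1^3; δ1: rk 1, SNF 1^1
Ȟ^0: (4−3)−0=1 ⇒ Z
Ȟ^1: (6−1)−3=2 ⇒ Z^2
Ȟ^2: (1−0)−1=0 ⇒ 0


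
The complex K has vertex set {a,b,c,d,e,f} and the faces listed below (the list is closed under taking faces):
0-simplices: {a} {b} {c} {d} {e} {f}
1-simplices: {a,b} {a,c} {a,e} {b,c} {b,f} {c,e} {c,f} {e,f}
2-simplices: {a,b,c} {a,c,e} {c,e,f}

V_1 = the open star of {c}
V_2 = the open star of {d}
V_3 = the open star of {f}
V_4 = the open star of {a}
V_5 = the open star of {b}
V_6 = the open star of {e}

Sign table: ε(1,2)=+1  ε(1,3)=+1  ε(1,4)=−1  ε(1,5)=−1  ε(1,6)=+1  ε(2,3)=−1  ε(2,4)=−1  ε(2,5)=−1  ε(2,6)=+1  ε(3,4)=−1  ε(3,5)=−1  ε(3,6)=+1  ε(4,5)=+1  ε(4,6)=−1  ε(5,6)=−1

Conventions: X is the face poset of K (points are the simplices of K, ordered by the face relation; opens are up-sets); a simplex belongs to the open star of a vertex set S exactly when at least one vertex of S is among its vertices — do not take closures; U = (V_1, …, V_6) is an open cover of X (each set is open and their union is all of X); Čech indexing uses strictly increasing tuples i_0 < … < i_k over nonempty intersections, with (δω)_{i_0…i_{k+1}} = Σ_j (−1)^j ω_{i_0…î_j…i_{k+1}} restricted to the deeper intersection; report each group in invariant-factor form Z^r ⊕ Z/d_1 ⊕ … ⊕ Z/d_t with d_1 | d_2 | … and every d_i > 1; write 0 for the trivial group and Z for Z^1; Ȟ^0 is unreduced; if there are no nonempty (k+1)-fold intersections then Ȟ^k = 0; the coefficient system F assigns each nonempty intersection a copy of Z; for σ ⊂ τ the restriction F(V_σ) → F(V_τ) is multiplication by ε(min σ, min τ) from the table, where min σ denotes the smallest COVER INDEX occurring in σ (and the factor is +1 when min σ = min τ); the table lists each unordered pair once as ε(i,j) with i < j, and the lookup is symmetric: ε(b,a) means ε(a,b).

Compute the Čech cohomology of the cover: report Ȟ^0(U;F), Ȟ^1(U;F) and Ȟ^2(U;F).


nonempty intersections:
  V1={{c},{a,c},{b,c},{c,e},{c,f},{a,b,c},{a,c,e},{c,e,f}} V2={{d}} V3={{f},{b,f},{c,f},{e,f},{c,e,f}} V4={{a},{a,b},{a,c},{a,e},{a,b,c},{a,c,e}} V5={{b},{a,b},{b,c},{b,f},{a,b,c}} V6={{e},{a,e},{c,e},{e,f},{a,c,e},{c,e,f}}
  V13={{c,f},{c,e,f}} V14={{a,c},{a,b,c},{a,c,e}} V15={{b,c},{a,b,c}} V16={{c,e},{a,c,e},{c,e,f}} V35={{b,f}} V36={{e,f},{c,e,f}} V45={{a,b},{a,b,c}} V46={{a,e},{a,c,e}}
  V136={{c,e,f}} V145={{a,b,c}} V146={{a,c,e}}
C dims 6,8,3; δ0: rk 4, SNF 1^4; δ1: rk 3, SNF 1^3
Ȟ^0: (6−4)−0=2 ⇒ Z^2
Ȟ^1: (8−3)−4=1 ⇒ Z
Ȟ^2: (3−0)−3=0 ⇒ 0

Ȟ^0 ≅ Z^2; Ȟ^1 ≅ Z; Ȟ^2 ≅ 0


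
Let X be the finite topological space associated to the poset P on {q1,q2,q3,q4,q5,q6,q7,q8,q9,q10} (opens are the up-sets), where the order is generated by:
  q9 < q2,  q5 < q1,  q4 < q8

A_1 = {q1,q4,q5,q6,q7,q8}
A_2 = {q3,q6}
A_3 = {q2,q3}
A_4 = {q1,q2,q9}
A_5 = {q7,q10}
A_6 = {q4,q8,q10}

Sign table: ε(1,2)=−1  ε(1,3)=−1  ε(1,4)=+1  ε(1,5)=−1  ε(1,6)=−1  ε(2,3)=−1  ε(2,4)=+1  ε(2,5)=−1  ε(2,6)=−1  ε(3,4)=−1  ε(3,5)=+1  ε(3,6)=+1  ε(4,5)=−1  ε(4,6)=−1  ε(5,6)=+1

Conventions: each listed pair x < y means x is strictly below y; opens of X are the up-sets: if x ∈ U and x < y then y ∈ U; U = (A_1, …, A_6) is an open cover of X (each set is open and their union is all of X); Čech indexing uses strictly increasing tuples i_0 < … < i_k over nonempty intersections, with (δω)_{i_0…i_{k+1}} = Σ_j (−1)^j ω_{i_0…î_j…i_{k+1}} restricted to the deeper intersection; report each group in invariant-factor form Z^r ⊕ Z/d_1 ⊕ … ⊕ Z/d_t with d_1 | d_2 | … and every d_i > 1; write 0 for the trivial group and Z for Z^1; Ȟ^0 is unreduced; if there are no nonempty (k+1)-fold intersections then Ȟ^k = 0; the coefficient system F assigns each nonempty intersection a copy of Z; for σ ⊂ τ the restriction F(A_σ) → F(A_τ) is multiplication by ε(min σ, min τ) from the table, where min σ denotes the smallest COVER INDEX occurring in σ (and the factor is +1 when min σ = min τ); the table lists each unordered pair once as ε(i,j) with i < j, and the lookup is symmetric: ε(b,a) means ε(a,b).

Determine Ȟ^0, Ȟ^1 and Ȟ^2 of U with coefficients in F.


nonempty intersections:
  A12={q6} A14={q1} A15={q7} A16={q4,q8} A23={q3} A34={q2} A56={q10}
C dims 6,7; δ0: rk 6, SNF 1^5·2
Ȟ^0: (6−6)−0=0 ⇒ 0
Ȟ^1: (7−0)−6=1 plus torsion [2] ⇒ Z ⊕ Z/2
Ȟ^2: (0−0)−0=0 ⇒ 0

Ȟ^0 = 0,  Ȟ^1 = Z ⊕ Z/2,  Ȟ^2 = 0


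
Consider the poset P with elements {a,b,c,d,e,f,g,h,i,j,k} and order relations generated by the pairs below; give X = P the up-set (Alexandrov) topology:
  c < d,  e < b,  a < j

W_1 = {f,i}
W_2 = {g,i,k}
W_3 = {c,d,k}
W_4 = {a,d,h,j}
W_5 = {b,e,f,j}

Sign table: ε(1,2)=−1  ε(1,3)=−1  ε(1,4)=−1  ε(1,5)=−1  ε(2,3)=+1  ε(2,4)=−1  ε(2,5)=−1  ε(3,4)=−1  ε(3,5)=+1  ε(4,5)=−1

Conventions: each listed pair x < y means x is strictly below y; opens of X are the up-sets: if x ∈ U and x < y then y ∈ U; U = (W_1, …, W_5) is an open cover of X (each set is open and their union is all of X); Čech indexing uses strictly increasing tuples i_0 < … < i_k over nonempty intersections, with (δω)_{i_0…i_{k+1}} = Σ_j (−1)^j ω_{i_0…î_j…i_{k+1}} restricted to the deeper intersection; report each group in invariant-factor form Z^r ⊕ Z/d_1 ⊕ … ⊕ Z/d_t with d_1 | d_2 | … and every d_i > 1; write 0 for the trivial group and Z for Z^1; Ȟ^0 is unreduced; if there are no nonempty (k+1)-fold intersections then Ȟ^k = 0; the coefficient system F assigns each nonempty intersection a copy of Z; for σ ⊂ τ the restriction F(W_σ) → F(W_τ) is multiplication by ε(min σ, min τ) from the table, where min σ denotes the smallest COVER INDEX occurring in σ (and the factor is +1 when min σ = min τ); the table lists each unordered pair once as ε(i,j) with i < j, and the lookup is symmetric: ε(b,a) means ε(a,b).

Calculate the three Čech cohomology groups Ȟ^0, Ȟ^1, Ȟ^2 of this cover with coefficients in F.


Ȟ^0 = Z, Ȟ^1 = Z, Ȟ^2 = 0

nonempty overlaps:
  W12={i} W15={f} W23={k} W34={d} W45={j}
C dims 5,5; δ0: rk 4, SNF 1^4
degree 0: 5−4−0 = 1 → Ȟ^0 ≅ Z
degree 1: 5−0−4 = 1 → Ȟ^1 ≅ Z
degree 2: 0−0−0 = 0 → Ȟ^2 ≅ 0


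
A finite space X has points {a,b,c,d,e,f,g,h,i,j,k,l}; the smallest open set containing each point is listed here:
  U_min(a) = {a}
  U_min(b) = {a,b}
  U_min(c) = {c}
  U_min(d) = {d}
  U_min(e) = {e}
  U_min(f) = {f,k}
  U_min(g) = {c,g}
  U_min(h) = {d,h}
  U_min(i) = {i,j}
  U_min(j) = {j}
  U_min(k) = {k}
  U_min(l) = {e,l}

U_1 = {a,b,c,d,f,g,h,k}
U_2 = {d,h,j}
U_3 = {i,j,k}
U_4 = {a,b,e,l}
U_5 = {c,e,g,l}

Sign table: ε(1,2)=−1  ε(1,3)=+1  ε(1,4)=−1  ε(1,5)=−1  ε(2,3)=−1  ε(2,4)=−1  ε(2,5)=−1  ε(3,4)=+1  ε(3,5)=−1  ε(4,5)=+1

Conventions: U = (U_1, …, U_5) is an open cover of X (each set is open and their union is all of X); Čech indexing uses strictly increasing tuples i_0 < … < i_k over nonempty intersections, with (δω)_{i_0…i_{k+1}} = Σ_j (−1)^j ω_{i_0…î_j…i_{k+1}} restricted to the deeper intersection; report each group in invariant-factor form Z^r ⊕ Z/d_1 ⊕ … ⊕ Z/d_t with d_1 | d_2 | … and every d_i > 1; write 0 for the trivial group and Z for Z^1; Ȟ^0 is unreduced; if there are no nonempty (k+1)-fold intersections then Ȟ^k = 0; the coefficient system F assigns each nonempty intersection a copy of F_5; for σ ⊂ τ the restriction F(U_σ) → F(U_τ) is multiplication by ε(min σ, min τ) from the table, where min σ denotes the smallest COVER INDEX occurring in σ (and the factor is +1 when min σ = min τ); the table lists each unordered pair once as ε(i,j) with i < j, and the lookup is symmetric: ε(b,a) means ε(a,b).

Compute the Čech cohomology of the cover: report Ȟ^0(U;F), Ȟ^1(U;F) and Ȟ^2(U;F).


Ȟ^0 ≅ Z/5; Ȟ^1 ≅ Z/5 ⊕ Z/5; Ȟ^2 ≅ 0

nerve simplices:
  U12={d,h} U13={k} U14={a,b} U15={c,g} U23={j} U45={e,l}
C dims 5,6; δ0: rk_F5 4
degree 0: 5−4−0 = 1 → Ȟ^0 ≅ Z/5
degree 1: 6−0−4 = 2 → Ȟ^1 ≅ Z/5 ⊕ Z/5
degree 2: 0−0−0 = 0 → Ȟ^2 ≅ 0


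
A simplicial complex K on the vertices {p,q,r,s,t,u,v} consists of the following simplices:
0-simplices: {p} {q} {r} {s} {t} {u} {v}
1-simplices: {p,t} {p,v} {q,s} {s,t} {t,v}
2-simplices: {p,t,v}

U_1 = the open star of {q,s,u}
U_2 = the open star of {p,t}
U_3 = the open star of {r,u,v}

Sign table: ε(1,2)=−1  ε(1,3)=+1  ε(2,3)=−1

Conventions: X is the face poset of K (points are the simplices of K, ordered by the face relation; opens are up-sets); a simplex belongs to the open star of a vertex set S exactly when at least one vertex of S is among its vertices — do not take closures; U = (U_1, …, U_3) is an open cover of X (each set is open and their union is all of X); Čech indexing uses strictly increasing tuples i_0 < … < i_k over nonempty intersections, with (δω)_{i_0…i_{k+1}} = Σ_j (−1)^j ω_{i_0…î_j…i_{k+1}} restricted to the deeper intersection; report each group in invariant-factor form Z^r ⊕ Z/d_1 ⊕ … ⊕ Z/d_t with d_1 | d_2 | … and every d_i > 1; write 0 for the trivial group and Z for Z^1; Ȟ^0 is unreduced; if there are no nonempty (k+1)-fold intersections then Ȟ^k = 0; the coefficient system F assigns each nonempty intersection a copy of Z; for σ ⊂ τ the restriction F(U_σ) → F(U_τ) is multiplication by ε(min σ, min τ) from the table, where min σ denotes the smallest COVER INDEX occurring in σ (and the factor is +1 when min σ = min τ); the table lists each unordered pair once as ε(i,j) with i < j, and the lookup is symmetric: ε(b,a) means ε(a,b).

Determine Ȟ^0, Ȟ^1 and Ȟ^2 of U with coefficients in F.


Ȟ^0 ≅ Z,  Ȟ^1 ≅ Z,  Ȟ^2 ≅ 0

nonempty overlaps:
  U1={{q},{s},{u},{q,s},{s,t}} U2={{p},{t},{p,t},{p,v},{s,t},{t,v},{p,t,v}} U3={{r},{u},{v},{p,v},{t,v},{p,t,v}}
  U12={{s,t}} U13={{u}} U23={{p,v},{t,v},{p,t,v}}
C dims 3,3; δ0: rk 2, SNF 1^2
degree 0: 3−2−0 = 1 → Ȟ^0 ≅ Z
degree 1: 3−0−2 = 1 → Ȟ^1 ≅ Z
degree 2: 0−0−0 = 0 → Ȟ^2 ≅ 0


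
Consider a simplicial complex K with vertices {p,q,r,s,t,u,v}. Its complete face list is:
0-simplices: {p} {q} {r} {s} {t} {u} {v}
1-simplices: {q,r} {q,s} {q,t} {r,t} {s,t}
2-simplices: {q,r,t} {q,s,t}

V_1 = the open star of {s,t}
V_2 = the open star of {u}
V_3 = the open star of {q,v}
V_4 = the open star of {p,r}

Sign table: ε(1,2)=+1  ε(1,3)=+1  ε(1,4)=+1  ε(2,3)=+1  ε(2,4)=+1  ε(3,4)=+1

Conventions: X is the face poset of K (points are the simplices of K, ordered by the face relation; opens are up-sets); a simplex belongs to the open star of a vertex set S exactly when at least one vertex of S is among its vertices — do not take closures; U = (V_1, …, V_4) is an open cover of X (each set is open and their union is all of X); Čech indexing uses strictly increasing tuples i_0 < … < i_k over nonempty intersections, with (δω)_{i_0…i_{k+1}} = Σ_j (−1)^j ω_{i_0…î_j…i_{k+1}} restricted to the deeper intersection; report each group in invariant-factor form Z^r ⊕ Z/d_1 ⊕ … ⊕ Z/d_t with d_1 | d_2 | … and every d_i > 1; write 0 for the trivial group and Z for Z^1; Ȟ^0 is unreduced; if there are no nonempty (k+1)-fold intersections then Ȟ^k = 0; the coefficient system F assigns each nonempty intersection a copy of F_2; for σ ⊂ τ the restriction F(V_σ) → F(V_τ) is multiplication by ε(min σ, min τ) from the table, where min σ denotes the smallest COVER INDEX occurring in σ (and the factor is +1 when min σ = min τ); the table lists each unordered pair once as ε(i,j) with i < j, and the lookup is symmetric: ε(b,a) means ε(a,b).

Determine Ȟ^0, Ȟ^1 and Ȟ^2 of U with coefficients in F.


nonempty overlaps:
  V1={{s},{t},{q,s},{q,t},{r,t},{s,t},{q,r,t},{q,s,t}} V2={{u}} V3={{q},{v},{q,r},{q,s},{q,t},{q,r,t},{q,s,t}} V4={{p},{r},{q,r},{r,t},{q,r,t}}
  V13={{q,s},{q,t},{q,r,t},{q,s,t}} V14={{r,t},{q,r,t}} V34={{q,r},{q,r,t}}
  V134={{q,r,t}}
C dims 4,3,1; δ0: rk_F2 2; δ1: rk_F2 1
degree 0: 4−2−0 = 2 → Ȟ^0 ≅ Z/2 ⊕ Z/2
degree 1: 3−1−2 = 0 → Ȟ^1 ≅ 0
degree 2: 1−0−1 = 0 → Ȟ^2 ≅ 0

Ȟ^0 = Z/2 ⊕ Z/2, Ȟ^1 = 0, Ȟ^2 = 0
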